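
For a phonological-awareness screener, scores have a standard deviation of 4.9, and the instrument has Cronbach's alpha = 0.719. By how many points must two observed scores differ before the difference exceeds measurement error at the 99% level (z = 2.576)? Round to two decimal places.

9.46

The standard error of measurement is 4.9000*√(1 − 0.7190) ≈ 4.9000*0.5301 ≈ 2.5975.
SE_diff = √2 * SEM ≈ 3.6734
Smallest detectable difference = 2.576*3.6734 ≈ 9.4626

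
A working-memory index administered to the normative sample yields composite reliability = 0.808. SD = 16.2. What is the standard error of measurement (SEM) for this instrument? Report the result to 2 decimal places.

The standard error of measurement is 16.2000×√(1 − 0.8080) ≈ 16.2000×0.4382 ≈ 7.0985.

7.10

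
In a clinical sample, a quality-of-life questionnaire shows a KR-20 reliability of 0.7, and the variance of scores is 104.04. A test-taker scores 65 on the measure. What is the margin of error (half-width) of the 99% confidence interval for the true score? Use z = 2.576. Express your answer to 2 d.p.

14.39

σ = 104.04^(1/2) = 10.2000
SEM = 10.2000 * √(1 − 0.7000) = 10.2000 * √0.3000 ≃ 10.2000 * 0.5477 ≃ 5.5868
Margin = 2.576 * 5.5868 ≃ 14.3915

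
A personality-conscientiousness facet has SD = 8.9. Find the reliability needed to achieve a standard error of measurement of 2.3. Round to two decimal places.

Required reliability = 1 − (SEM/SD)² = 1 − 0.067 ≈ 0.933

0.93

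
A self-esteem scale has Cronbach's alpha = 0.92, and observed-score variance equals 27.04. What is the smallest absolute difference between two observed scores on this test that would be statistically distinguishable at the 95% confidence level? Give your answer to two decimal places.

4.08

SD = √27.04 = 5.2000
SEM = 5.2000 × √(1 − 0.9200) = 5.2000 × √0.0800 ≈ 5.2000 × 0.2828 ≈ 1.4708
Standard error of the difference = 1.4708·√2 ≈ 2.0800
Minimum reliable difference = 1.96 × SE_diff ≈ 1.96 × 2.0800 ≈ 4.0768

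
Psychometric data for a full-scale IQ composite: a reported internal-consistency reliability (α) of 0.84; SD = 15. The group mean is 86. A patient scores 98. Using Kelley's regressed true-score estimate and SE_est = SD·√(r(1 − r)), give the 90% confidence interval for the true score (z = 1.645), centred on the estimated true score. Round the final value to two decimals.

[87.03, 105.13]

Estimated true score = 0.8400·98 + (1 − 0.8400)·86 ≃ 96.0800
SE_est = 15.0000·√(0.8400·0.1600) ≃ 5.4991
CI = 96.0800 ± 1.645 · 5.4991 → [87.0340, 105.1260]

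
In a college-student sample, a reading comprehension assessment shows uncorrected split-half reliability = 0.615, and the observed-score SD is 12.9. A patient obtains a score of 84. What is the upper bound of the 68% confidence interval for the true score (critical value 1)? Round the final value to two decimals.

r_full = 2·0.615 / (1 + 0.615) ≈ 0.7616
SEM = 12.9000*√(1 − 0.7616) ≈ 6.2985
Half-width = 1*6.2985 ≈ 6.2985
Upper bound: 84 + 6.2985 = 90.2985

90.30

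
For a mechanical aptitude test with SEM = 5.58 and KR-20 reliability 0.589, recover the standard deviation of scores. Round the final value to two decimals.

σ = SEM·(1 − r)^(−1/2) ≈ 5.58·1.55984 ≈ 8.70389

8.70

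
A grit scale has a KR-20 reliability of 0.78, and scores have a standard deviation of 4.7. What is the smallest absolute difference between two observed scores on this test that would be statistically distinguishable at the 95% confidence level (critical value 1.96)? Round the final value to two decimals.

6.11

SEM = 4.70000*√(1 − 0.78000) ≃ 2.20450
Standard error of the difference = 2.20450·√2 ≃ 3.11763
Smallest detectable difference = 1.96*3.11763 ≃ 6.11055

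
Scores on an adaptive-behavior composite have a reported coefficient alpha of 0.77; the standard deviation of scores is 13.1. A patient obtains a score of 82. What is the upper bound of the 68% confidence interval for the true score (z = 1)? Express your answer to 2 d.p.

88.28

SEM = 13.10000*√(1 − 0.77000) ≈ 6.28254
1 * SEM ≈ 6.28254
Upper limit = 82 + 6.28254 ≈ 88.28254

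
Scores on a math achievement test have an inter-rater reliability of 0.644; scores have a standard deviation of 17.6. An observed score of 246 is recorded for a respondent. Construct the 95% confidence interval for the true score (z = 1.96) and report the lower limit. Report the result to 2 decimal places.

225.42

SEM = 17.6000·√(1 − 0.6440) ≃ 10.5012
1.96 · SEM ≃ 20.5823
Lower bound: 246 − 20.5823 = 225.4177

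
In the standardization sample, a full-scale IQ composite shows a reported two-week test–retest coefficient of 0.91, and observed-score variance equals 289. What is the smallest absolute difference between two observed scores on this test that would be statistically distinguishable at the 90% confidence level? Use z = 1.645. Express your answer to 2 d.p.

11.86

SD = √289 ≈ 17.00000
SEM = 17.00000·√(1 − 0.91000) ≈ 5.10000
Standard error of the difference = 5.10000·√2 ≈ 7.21249
Smallest detectable difference = 1.645·7.21249 ≈ 11.86454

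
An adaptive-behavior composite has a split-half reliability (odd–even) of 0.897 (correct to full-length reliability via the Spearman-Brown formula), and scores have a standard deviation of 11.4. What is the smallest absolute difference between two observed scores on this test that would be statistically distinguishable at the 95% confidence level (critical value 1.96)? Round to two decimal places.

7.36

r_full = 2·0.897 / (1 + 0.897) ≈ 0.94570
SEM = 11.40000 · √(1 − 0.94570) = 11.40000 · √0.05430 ≈ 11.40000 · 0.23302 ≈ 2.65638
Standard error of the difference = 2.65638·√2 ≈ 3.75669
Minimum reliable difference = 1.96 · SE_diff ≈ 1.96 · 3.75669 ≈ 7.36310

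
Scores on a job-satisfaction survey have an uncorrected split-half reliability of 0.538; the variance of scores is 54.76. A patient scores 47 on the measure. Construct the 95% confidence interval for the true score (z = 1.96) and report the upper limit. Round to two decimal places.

54.95

SD = √54.76 ≈ 7.400
Full-length reliability (Spearman-Brown) = 2(0.538)/(1+0.538) ≈ 0.700
SEM = 7.400·√(1 − 0.700) ≈ 4.056
Margin = 1.96 · 4.056 ≈ 7.949
Upper limit = 47 + 7.949 ≈ 54.949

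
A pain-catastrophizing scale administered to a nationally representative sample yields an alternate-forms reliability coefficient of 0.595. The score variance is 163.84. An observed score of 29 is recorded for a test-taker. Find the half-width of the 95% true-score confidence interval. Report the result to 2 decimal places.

σ = 163.84^(1/2) = 12.800
SEM = 12.800*√(1 − 0.595) ≈ 8.146
Margin = 1.96 * 8.146 ≈ 15.966

15.97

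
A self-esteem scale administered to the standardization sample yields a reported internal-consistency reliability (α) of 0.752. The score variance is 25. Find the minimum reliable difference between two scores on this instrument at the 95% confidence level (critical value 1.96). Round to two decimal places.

SD = √25 = 5.000
The standard error of measurement is 5.000·√(1 − 0.752) ≈ 5.000·0.498 ≈ 2.490.
SE_diff = SEM · √2 ≈ 2.490 · 1.414 ≈ 3.521
Smallest detectable difference = 1.96·3.521 ≈ 6.902

6.90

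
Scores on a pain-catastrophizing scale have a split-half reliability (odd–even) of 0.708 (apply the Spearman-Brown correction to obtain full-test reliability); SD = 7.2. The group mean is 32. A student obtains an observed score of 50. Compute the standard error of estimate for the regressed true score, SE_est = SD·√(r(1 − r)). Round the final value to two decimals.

2.71

Spearman-Brown: r = 2(0.708) / (1 + 0.708) = 1.4160 / 1.7080 ≈ 0.8290
SE_est = 7.2000·√[r(1 − r)] ≈ 2.7106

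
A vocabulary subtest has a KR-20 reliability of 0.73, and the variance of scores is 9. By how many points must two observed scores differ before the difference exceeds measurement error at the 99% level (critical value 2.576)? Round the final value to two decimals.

5.68

SD = √9 = 3.00000
The standard error of measurement is 3.00000·√(1 − 0.73000) ≈ 3.00000·0.51962 ≈ 1.55885.
SE_diff = √2 · SEM ≈ 2.20454
Smallest detectable difference = 2.576·2.20454 ≈ 5.67890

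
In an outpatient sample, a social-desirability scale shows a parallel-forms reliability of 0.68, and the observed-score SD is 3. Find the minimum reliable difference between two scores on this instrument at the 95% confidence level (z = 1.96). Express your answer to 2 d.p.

SEM = 3.00000 × √(1 − 0.68000) = 3.00000 × √0.32000 ≈ 3.00000 × 0.56569 ≈ 1.69706
SE_diff = SEM × √2 ≈ 1.69706 × 1.41421 ≈ 2.40000
Smallest detectable difference = 1.96×2.40000 ≈ 4.70400

4.70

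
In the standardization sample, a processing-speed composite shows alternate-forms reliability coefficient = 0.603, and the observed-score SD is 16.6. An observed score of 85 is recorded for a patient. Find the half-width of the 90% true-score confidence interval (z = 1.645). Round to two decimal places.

SEM = 16.60000 · √(1 − 0.60300) = 16.60000 · √0.39700 ≈ 16.60000 · 0.63008 ≈ 10.45932
1.645 · SEM ≈ 17.20558

17.21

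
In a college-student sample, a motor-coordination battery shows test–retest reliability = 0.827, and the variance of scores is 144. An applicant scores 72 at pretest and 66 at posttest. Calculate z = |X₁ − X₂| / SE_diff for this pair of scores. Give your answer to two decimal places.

σ = 144^(1/2) = 12.0000
The standard error of measurement is 12.0000*√(1 − 0.8270) ≈ 12.0000*0.4159 ≈ 4.9912.
SE_diff = √2 * SEM ≈ 7.0586
z = |72 − 66| / 7.0586 = 6 / 7.0586 ≈ 0.8500

0.85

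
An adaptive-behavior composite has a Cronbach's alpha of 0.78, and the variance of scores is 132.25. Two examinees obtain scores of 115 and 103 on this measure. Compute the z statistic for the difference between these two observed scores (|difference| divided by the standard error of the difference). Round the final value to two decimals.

SD = √132.25 = 11.5000
The standard error of measurement is 11.5000*√(1 − 0.7800) ≈ 11.5000*0.4690 ≈ 5.3940.
SE_diff = √2 * SEM ≈ 7.6282
z = 12 / 7.6282 ≈ 1.5731

1.57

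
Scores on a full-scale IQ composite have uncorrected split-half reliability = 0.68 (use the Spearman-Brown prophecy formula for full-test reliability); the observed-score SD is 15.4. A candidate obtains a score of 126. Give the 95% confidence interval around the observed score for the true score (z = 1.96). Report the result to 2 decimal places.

[112.83, 139.17]

r_full = 2·0.68 / (1 + 0.68) ≈ 0.8095
The standard error of measurement is 15.4000×√(1 − 0.8095) ≈ 15.4000×0.4364 ≈ 6.7211.
1.96 × SEM ≈ 13.1734
95% CI: 126 ± 13.1734 = [112.8266, 139.1734]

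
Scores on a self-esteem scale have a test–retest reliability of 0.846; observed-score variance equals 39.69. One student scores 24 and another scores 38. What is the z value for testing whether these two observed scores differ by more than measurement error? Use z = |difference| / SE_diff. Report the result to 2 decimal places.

4.00

SD = √39.69 ≈ 6.300
SEM = 6.300·√(1 − 0.846) ≈ 2.472
SE_diff = √2 · SEM ≈ 3.496
z = |24 − 38| / 3.496 = 14 / 3.496 ≈ 4.004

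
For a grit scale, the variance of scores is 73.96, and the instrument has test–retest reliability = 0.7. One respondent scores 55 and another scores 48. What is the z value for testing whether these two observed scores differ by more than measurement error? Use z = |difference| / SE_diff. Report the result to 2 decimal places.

1.05

σ = 73.96^(1/2) = 8.6000
SEM = 8.6000 × √(1 − 0.7000) = 8.6000 × √0.3000 ≃ 8.6000 × 0.5477 ≃ 4.7104
SE_diff = √2 × SEM ≃ 6.6615
z = |55 − 48| / 6.6615 = 7 / 6.6615 ≃ 1.0508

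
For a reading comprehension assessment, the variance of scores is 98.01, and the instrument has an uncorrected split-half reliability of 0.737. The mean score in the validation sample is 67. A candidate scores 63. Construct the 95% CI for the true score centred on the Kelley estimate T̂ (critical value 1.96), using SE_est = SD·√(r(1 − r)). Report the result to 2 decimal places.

σ = 98.01^(1/2) = 9.90000
r_full = 2·0.737 / (1 + 0.737) ≈ 0.84859
T̂ = r·X + (1 − r)·M = 0.84859*63 + 0.15141*67 ≈ 53.46114 + 10.14450 ≈ 63.60564
SE_est = 9.90000*√(0.84859*0.15141) ≈ 3.54864
95% CI: 63.60564 ± 6.95534 ≈ (56.65031, 70.56098)

[56.65, 70.56]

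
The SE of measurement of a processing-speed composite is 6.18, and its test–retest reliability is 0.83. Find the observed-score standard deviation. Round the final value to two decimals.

SD = SEM / √(1 − r) = 6.18 / √0.17000 ≈ 6.18 / 0.41231 ≈ 14.98870

14.99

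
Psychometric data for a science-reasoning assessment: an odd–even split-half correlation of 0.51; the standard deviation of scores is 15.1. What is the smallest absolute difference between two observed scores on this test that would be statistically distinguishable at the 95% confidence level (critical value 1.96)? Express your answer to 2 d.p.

Spearman-Brown: r = 2(0.51) / (1 + 0.51) = 1.0200 / 1.5100 ≈ 0.6755
SEM = 15.1000 × √(1 − 0.6755) = 15.1000 × √0.3245 ≈ 15.1000 × 0.5697 ≈ 8.6017
SE_diff = SEM × √2 ≈ 8.6017 × 1.4142 ≈ 12.1647
Minimum reliable difference = 1.96 × SE_diff ≈ 1.96 × 12.1647 ≈ 23.8428

23.84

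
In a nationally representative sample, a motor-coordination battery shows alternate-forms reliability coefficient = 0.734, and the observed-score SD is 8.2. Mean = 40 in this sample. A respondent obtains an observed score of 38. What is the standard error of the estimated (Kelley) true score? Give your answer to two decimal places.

3.62

SE_est = SD * √(r(1 − r)) = 8.200 * √0.195 ≈ 8.200 * 0.442 ≈ 3.623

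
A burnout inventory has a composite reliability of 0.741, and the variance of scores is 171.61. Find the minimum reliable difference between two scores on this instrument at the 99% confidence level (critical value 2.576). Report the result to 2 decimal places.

SD = √171.61 ≈ 13.1000
SEM = 13.1000 * √(1 − 0.7410) = 13.1000 * √0.2590 ≈ 13.1000 * 0.5089 ≈ 6.6669
SE_diff = √2 * SEM ≈ 9.4284
Smallest detectable difference = 2.576*9.4284 ≈ 24.2875

24.29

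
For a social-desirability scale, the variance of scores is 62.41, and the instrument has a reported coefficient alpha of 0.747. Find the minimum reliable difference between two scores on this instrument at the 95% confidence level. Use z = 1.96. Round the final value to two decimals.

SD = √62.41 ≃ 7.90000
SEM = 7.90000 × √(1 − 0.74700) = 7.90000 × √0.25300 ≃ 7.90000 × 0.50299 ≃ 3.97363
SE_diff = SEM × √2 ≃ 3.97363 × 1.41421 ≃ 5.61956
Smallest detectable difference = 1.96×5.61956 ≃ 11.01434

11.01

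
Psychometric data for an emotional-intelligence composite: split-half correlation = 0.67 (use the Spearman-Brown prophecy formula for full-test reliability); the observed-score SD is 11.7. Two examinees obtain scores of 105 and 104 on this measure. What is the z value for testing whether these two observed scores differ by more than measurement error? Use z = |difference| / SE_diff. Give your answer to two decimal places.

r_full = 2·0.67 / (1 + 0.67) ≈ 0.8024
SEM = 11.7000 * √(1 − 0.8024) = 11.7000 * √0.1976 ≈ 11.7000 * 0.4445 ≈ 5.2010
Standard error of the difference = 5.2010·√2 ≈ 7.3553
z = 1 / 7.3553 ≈ 0.1360

0.14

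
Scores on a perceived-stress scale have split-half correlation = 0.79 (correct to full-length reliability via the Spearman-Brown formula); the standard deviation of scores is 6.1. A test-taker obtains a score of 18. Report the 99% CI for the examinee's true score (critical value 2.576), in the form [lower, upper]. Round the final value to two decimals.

Spearman-Brown: r = 2(0.79) / (1 + 0.79) = 1.580 / 1.790 ≈ 0.883
SEM = 6.100·√(1 − 0.883) ≈ 2.089
Half-width = 2.576·2.089 ≈ 5.382
CI = 18 ± 5.382 → [12.618, 23.382]

[12.62, 23.38]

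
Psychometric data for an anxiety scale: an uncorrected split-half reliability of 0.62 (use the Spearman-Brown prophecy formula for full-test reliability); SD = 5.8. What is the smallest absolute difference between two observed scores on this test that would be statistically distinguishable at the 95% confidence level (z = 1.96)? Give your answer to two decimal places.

7.79

r_full = 2·0.62 / (1 + 0.62) ≈ 0.7654
SEM = 5.8000 × √(1 − 0.7654) = 5.8000 × √0.2346 ≈ 5.8000 × 0.4843 ≈ 2.8091
SE_diff = √2 × SEM ≈ 3.9726
Smallest detectable difference = 1.96×3.9726 ≈ 7.7863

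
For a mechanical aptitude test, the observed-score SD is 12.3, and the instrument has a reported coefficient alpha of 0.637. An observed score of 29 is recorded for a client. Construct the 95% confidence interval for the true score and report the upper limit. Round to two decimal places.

SEM = 12.3000*√(1 − 0.6370) ≈ 7.4107
Margin = 1.96 * 7.4107 ≈ 14.5249
Upper bound: 29 + 14.5249 = 43.5249

43.52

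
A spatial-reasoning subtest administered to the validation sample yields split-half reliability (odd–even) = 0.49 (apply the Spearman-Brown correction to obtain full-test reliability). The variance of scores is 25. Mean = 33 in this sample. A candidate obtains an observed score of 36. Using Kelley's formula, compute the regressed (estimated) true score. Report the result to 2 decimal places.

Full-length reliability (Spearman-Brown) = 2(0.49)/(1+0.49) ≈ 0.6577
T̂ = r·X + (1 − r)·M = 0.6577×36 + 0.3423×33 ≈ 23.6779 + 11.2953 ≈ 34.9732

34.97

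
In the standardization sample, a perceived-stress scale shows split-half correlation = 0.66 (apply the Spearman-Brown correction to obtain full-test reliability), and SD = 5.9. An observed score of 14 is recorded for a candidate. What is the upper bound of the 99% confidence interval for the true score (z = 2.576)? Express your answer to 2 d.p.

20.88

Spearman-Brown: r = 2(0.66) / (1 + 0.66) = 1.3200 / 1.6600 ≈ 0.7952
SEM = 5.9000 * √(1 − 0.7952) = 5.9000 * √0.2048 ≈ 5.9000 * 0.4526 ≈ 2.6702
Margin = 2.576 * 2.6702 ≈ 6.8783
Upper limit = 14 + 6.8783 ≈ 20.8783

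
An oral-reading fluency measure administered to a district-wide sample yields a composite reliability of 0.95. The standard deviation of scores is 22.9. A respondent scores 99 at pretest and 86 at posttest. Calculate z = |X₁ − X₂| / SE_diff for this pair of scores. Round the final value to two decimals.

1.80

SEM = 22.900 * √(1 − 0.950) = 22.900 * √0.050 ≈ 22.900 * 0.224 ≈ 5.121
SE_diff = √2 * SEM ≈ 7.242
z = |99 − 86| / 7.242 = 13 / 7.242 ≈ 1.795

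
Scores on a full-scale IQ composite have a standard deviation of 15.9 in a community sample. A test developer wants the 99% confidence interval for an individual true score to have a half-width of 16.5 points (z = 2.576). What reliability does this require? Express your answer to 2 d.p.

Required SEM = 16.5 / 2.576 ≈ 6.405
r = 1 − (6.405/15.9)² ≈ 1 − 0.162 ≈ 0.838

0.84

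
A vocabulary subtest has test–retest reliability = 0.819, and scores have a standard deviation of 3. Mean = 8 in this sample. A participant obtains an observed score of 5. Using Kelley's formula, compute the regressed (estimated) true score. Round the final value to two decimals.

5.54

T̂ = r·X + (1 − r)·M = 0.81900*5 + 0.18100*8 = 4.09500 + 1.44800 ≈ 5.54300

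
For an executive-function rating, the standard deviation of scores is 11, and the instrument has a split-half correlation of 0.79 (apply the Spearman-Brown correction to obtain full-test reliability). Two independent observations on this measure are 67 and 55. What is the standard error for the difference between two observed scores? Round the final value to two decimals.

Full-length reliability (Spearman-Brown) = 2(0.79)/(1+0.79) ≈ 0.8827
The standard error of measurement is 11.0000×√(1 − 0.8827) ≈ 11.0000×0.3425 ≈ 3.7677.
SE_diff = SEM × √2 ≈ 3.7677 × 1.4142 ≈ 5.3283

5.33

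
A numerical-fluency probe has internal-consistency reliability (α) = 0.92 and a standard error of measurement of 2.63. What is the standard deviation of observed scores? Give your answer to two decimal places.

9.30

SD = SEM / √(1 − r) = 2.63 / √0.080 ≃ 2.63 / 0.283 ≃ 9.298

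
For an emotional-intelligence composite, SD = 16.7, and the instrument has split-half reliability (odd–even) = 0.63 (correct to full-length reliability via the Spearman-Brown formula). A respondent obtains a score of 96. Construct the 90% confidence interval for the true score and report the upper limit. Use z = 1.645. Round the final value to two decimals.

Spearman-Brown: r = 2(0.63) / (1 + 0.63) = 1.260 / 1.630 ≈ 0.773
SEM = 16.700 · √(1 − 0.773) = 16.700 · √0.227 ≈ 16.700 · 0.476 ≈ 7.957
Margin = 1.645 · 7.957 ≈ 13.088
Upper limit = 96 + 13.088 ≈ 109.088

109.09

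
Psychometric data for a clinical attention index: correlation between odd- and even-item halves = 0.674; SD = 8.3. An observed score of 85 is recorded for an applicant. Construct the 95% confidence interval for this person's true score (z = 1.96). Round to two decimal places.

r_full = 2·0.674 / (1 + 0.674) ≃ 0.805
The standard error of measurement is 8.300×√(1 − 0.805) ≃ 8.300×0.441 ≃ 3.663.
Margin = 1.96 × 3.663 ≃ 7.179
Interval: (77.821, 92.179)

[77.82, 92.18]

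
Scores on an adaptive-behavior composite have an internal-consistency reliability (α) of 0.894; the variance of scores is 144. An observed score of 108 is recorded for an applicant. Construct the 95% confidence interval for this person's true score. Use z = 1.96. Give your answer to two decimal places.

SD = √144 = 12.0000
SEM = 12.0000 * √(1 − 0.8940) = 12.0000 * √0.1060 ≈ 12.0000 * 0.3256 ≈ 3.9069
Half-width = 1.96*3.9069 ≈ 7.6576
95% CI: 108 ± 7.6576 = [100.3424, 115.6576]

[100.34, 115.66]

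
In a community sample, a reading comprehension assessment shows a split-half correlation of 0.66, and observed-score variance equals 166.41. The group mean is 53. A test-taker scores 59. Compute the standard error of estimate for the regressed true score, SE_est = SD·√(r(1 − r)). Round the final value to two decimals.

σ = 166.41^(1/2) = 12.9000
r_full = 2·0.66 / (1 + 0.66) ≈ 0.7952
SE_est = SD · √(r(1 − r)) = 12.9000 · √0.1629 ≈ 12.9000 · 0.4036 ≈ 5.2060

5.21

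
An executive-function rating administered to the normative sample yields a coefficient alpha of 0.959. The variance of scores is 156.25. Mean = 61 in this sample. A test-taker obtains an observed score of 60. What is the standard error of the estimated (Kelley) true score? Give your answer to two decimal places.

SD = √156.25 = 12.500
SE_est = SD × √(r(1 − r)) = 12.500 × √0.039 ≃ 12.500 × 0.198 ≃ 2.479

2.48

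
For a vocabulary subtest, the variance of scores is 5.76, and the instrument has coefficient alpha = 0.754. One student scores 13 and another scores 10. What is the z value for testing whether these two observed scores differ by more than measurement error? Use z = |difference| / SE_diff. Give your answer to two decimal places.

SD = √5.76 = 2.400
The standard error of measurement is 2.400*√(1 − 0.754) ≈ 2.400*0.496 ≈ 1.190.
SE_diff = √2 * SEM ≈ 1.683
z = |13 − 10| / 1.683 = 3 / 1.683 ≈ 1.782

1.78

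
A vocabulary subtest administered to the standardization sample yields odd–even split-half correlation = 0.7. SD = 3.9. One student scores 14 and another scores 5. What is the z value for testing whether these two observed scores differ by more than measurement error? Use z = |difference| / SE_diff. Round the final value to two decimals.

Spearman-Brown: r = 2(0.7) / (1 + 0.7) = 1.40000 / 1.70000 ≈ 0.82353
SEM = 3.90000·√(1 − 0.82353) ≈ 1.63833
SE_diff = SEM · √2 ≈ 1.63833 · 1.41421 ≈ 2.31695
z = |14 − 5| / 2.31695 = 9 / 2.31695 ≈ 3.88442

3.88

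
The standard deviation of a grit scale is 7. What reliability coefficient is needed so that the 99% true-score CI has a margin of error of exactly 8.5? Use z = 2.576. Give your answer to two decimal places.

0.78

SEM needed = half-width / z = 8.5/2.576 ≈ 3.29969
r = 1 − (SEM / SD)² = 1 − (3.29969 / 7)² ≈ 1 − 0.22220 ≈ 0.77780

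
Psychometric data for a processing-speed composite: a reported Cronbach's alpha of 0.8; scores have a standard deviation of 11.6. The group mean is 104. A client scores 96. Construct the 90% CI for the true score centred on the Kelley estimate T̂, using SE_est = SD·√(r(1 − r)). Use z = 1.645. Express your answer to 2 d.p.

T̂ = 0.80000(96) + 0.20000(104) ≈ 97.60000
SE_est = SD * √(r(1 − r)) = 11.60000 * √0.16000 ≈ 11.60000 * 0.40000 ≈ 4.64000
CI = 97.60000 ± 1.645 * 4.64000 → [89.96720, 105.23280]

[89.97, 105.23]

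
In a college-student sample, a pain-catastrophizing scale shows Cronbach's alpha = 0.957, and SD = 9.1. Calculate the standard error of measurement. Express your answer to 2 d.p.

SEM = 9.100×√(1 − 0.957) ≈ 1.887

1.89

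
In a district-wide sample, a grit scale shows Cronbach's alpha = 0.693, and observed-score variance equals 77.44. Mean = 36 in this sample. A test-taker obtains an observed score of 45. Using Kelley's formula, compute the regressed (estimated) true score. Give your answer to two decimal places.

42.24

T̂ = 0.693(45) + 0.307(36) ≈ 42.237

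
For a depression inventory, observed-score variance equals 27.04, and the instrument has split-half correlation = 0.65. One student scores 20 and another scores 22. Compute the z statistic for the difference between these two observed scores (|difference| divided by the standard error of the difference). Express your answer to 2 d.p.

0.59

SD = √27.04 = 5.200
Spearman-Brown: r = 2(0.65) / (1 + 0.65) = 1.300 / 1.650 ≈ 0.788
SEM = 5.200 × √(1 − 0.788) = 5.200 × √0.212 ≈ 5.200 × 0.461 ≈ 2.395
SE_diff = √2 × SEM ≈ 3.387
z = 2 / 3.387 ≈ 0.590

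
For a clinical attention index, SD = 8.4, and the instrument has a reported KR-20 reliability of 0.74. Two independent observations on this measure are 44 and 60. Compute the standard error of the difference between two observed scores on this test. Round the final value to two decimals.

6.06

SEM = 8.40000*√(1 − 0.74000) ≃ 4.28318
SE_diff = SEM * √2 ≃ 4.28318 * 1.41421 ≃ 6.05733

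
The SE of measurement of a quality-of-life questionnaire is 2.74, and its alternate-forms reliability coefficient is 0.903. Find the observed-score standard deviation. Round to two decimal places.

SD = 2.74 / √(1 − 0.903) ≃ 8.7976

8.80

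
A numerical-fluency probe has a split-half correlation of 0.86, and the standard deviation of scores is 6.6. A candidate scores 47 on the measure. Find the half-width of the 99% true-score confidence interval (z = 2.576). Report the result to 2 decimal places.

4.66

r_full = 2·0.86 / (1 + 0.86) ≃ 0.92473
SEM = 6.60000 * √(1 − 0.92473) = 6.60000 * √0.07527 ≃ 6.60000 * 0.27435 ≃ 1.81072
Half-width = 2.576*1.81072 ≃ 4.66442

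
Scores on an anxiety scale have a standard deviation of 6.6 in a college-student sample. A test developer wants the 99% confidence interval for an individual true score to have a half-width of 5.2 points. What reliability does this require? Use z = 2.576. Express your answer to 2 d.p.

SEM needed = half-width / z = 5.2/2.576 ≈ 2.0186
r = 1 − (SEM / SD)² = 1 − (2.0186 / 6.6)² ≈ 1 − 0.0935 ≈ 0.9065

0.91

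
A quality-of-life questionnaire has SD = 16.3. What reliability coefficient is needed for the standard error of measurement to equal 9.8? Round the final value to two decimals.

r = 1 − (9.8000/16.3)² ≃ 1 − 0.3615 ≃ 0.6385

0.64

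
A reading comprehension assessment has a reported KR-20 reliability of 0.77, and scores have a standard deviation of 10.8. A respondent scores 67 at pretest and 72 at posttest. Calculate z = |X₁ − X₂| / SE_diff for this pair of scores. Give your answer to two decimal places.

0.68

SEM = 10.8000*√(1 − 0.7700) ≃ 5.1795
Standard error of the difference = 5.1795·√2 ≃ 7.3249
z = |67 − 72| / 7.3249 = 5 / 7.3249 ≃ 0.6826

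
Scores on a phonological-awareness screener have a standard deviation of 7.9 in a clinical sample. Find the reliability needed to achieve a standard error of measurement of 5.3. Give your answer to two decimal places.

0.55

r = 1 − (5.300/7.9)² ≈ 1 − 0.450 ≈ 0.550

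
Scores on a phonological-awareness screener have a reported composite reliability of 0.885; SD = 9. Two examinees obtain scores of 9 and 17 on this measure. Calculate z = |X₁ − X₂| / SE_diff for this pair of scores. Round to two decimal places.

1.85

SEM = 9.0000·√(1 − 0.8850) ≈ 3.0520
SE_diff = SEM · √2 ≈ 3.0520 · 1.4142 ≈ 4.3162
z = 8 / 4.3162 ≈ 1.8535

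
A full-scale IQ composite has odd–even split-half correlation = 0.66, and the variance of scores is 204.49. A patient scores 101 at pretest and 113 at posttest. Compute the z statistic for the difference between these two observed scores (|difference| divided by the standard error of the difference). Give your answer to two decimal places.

1.31

SD = √204.49 = 14.300
Spearman-Brown: r = 2(0.66) / (1 + 0.66) = 1.320 / 1.660 ≈ 0.795
The standard error of measurement is 14.300×√(1 − 0.795) ≈ 14.300×0.453 ≈ 6.472.
SE_diff = √2 × SEM ≈ 9.152
z = 12 / 9.152 ≈ 1.311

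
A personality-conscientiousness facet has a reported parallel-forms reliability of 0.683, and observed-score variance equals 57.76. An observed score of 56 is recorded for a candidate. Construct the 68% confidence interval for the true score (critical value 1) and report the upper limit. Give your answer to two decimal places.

SD = √57.76 ≈ 7.60000
SEM = 7.60000*√(1 − 0.68300) ≈ 4.27901
Half-width = 1*4.27901 ≈ 4.27901
Upper bound: 56 + 4.27901 = 60.27901

60.28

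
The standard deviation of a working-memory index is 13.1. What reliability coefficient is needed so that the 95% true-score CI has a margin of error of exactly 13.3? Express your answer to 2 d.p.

0.73

SEM needed = half-width / z = 13.3/1.96 ≈ 6.78571
r = 1 − (6.78571/13.1)² ≈ 1 − 0.26832 ≈ 0.73168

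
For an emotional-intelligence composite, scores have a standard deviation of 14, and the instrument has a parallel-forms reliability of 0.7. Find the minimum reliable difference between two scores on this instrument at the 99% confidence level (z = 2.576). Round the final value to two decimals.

SEM = 14.0000 × √(1 − 0.7000) = 14.0000 × √0.3000 ≈ 14.0000 × 0.5477 ≈ 7.6681
SE_diff = SEM × √2 ≈ 7.6681 × 1.4142 ≈ 10.8444
Minimum reliable difference = 2.576 × SE_diff ≈ 2.576 × 10.8444 ≈ 27.9351

27.94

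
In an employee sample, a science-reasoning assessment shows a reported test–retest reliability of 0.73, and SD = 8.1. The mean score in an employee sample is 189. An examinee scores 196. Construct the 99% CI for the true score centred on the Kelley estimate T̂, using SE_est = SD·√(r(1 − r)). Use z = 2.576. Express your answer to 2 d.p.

T̂ = 0.73000(196) + 0.27000(189) ≈ 194.11000
SE_est = SD · √(r(1 − r)) = 8.10000 · √0.19710 ≈ 8.10000 · 0.44396 ≈ 3.59607
99% CI: 194.11000 ± 9.26348 ≈ (184.84652, 203.37348)

[184.85, 203.37]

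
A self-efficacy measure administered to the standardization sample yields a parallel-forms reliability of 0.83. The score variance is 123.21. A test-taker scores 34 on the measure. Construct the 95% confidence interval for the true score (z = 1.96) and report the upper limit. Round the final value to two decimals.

42.97

σ = 123.21^(1/2) = 11.100
SEM = 11.100×√(1 − 0.830) ≈ 4.577
Half-width = 1.96×4.577 ≈ 8.970
Upper bound: 34 + 8.970 = 42.970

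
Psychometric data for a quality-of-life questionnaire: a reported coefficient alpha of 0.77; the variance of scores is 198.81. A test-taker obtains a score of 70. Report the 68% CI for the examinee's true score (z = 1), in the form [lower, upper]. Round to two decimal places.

[63.24, 76.76]

SD = √198.81 = 14.1000
SEM = 14.1000×√(1 − 0.7700) ≈ 6.7621
Half-width = 1×6.7621 ≈ 6.7621
68% CI: 70 ± 6.7621 = [63.2379, 76.7621]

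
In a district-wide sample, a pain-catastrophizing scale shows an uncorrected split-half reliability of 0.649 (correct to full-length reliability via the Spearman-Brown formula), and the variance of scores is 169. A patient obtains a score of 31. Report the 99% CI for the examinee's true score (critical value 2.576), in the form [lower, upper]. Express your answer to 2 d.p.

σ = 169^(1/2) = 13.000
Spearman-Brown: r = 2(0.649) / (1 + 0.649) = 1.298 / 1.649 ≈ 0.787
SEM = 13.000 * √(1 − 0.787) = 13.000 * √0.213 ≈ 13.000 * 0.461 ≈ 5.998
Margin = 2.576 * 5.998 ≈ 15.450
99% CI: 31 ± 15.450 = [15.550, 46.450]

[15.55, 46.45]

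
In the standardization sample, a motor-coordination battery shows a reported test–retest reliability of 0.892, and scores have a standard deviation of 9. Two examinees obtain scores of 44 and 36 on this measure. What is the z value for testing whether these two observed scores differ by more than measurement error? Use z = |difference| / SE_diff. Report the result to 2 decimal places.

SEM = 9.0000 · √(1 − 0.8920) = 9.0000 · √0.1080 ≈ 9.0000 · 0.3286 ≈ 2.9577
SE_diff = √2 · SEM ≈ 4.1828
z = |44 − 36| / 4.1828 = 8 / 4.1828 ≈ 1.9126

1.91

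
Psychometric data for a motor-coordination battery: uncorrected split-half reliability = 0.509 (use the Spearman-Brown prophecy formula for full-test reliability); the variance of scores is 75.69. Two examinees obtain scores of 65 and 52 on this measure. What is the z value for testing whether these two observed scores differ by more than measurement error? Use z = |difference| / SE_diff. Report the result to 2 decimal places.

1.85

SD = √75.69 ≈ 8.7000
Full-length reliability (Spearman-Brown) = 2(0.509)/(1+0.509) ≈ 0.6746
The standard error of measurement is 8.7000×√(1 − 0.6746) ≈ 8.7000×0.5704 ≈ 4.9627.
SE_diff = √2 × SEM ≈ 7.0183
z = 13 / 7.0183 ≈ 1.8523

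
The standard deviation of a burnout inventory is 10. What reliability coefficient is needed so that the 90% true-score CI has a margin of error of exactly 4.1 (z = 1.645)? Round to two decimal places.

SEM needed = half-width / z = 4.1/1.645 ≈ 2.4924
r = 1 − (2.4924/10)² ≈ 1 − 0.0621 ≈ 0.9379

0.94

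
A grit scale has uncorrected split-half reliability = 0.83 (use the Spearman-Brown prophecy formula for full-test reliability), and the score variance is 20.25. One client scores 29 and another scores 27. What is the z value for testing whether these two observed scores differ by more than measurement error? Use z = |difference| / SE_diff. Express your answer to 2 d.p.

1.03

σ = 20.25^(1/2) = 4.500
Full-length reliability (Spearman-Brown) = 2(0.83)/(1+0.83) ≃ 0.907
SEM = 4.500·√(1 − 0.907) ≃ 1.372
SE_diff = SEM · √2 ≃ 1.372 · 1.414 ≃ 1.940
z = |29 − 27| / 1.940 = 2 / 1.940 ≃ 1.031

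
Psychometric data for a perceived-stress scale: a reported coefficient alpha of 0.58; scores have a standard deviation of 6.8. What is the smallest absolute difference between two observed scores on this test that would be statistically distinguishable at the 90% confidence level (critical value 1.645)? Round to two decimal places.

10.25

SEM = 6.800 · √(1 − 0.580) = 6.800 · √0.420 ≈ 6.800 · 0.648 ≈ 4.407
SE_diff = √2 · SEM ≈ 6.232
Smallest detectable difference = 1.645·6.232 ≈ 10.252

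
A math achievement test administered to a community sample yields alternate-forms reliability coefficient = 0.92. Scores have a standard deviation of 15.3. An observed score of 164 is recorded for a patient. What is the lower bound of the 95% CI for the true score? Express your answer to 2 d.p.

SEM = 15.30000 · √(1 − 0.92000) = 15.30000 · √0.08000 ≈ 15.30000 · 0.28284 ≈ 4.32749
1.96 · SEM ≈ 8.48189
Lower limit = 164 − 8.48189 ≈ 155.51811

155.52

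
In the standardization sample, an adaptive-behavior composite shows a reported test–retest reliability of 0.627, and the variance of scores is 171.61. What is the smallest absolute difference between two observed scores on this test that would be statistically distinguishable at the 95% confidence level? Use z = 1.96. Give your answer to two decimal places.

SD = √171.61 ≈ 13.10000
SEM = 13.10000 · √(1 − 0.62700) = 13.10000 · √0.37300 ≈ 13.10000 · 0.61074 ≈ 8.00066
SE_diff = √2 · SEM ≈ 11.31464
Minimum reliable difference = 1.96 · SE_diff ≈ 1.96 · 11.31464 ≈ 22.17669

22.18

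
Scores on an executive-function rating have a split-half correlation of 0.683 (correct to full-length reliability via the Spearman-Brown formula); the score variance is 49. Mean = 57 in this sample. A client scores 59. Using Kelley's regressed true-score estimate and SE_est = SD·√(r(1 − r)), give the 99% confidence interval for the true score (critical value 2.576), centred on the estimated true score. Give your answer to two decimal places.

[51.57, 65.67]

SD = √49 ≈ 7.000
Spearman-Brown: r = 2(0.683) / (1 + 0.683) = 1.366 / 1.683 ≈ 0.812
T̂ = r·X + (1 − r)·M = 0.812·59 + 0.188·57 ≈ 47.887 + 10.736 ≈ 58.623
SE_est = SD · √(r(1 − r)) = 7.000 · √0.153 ≈ 7.000 · 0.391 ≈ 2.737
99% CI: 58.623 ± 7.050 ≈ (51.573, 65.674)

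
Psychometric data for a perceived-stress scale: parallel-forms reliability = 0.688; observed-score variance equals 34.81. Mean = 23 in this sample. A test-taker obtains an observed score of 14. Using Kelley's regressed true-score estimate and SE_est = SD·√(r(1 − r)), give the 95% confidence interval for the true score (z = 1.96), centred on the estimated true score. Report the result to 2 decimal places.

SD = √34.81 = 5.9000
Estimated true score = 0.6880×14 + (1 − 0.6880)×23 ≈ 16.8080
SE_est = SD × √(r(1 − r)) = 5.9000 × √0.2147 ≈ 5.9000 × 0.4633 ≈ 2.7335
95% CI: 16.8080 ± 5.3577 ≈ (11.4503, 22.1657)

[11.45, 22.17]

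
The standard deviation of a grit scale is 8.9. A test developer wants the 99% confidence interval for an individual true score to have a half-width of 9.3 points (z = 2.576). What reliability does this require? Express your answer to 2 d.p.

0.84

Required SEM = 9.3 / 2.576 ≈ 3.6102
r = 1 − (SEM / SD)² = 1 − (3.6102 / 8.9)² ≈ 1 − 0.1645 ≈ 0.8355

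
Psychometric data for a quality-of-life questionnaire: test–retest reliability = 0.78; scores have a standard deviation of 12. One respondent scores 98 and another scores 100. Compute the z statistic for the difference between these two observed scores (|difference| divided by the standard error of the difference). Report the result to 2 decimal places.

0.25

SEM = 12.0000 × √(1 − 0.7800) = 12.0000 × √0.2200 ≈ 12.0000 × 0.4690 ≈ 5.6285
SE_diff = SEM × √2 ≈ 5.6285 × 1.4142 ≈ 7.9599
z = 2 / 7.9599 ≈ 0.2513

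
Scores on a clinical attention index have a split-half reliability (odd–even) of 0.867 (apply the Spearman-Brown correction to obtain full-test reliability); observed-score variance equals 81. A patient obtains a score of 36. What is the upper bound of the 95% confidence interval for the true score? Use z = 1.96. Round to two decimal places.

40.71

σ = 81^(1/2) = 9.0000
Spearman-Brown: r = 2(0.867) / (1 + 0.867) = 1.7340 / 1.8670 ≃ 0.9288
SEM = 9.0000*√(1 − 0.9288) ≃ 2.4021
Margin = 1.96 * 2.4021 ≃ 4.7082
Upper limit = 36 + 4.7082 ≃ 40.7082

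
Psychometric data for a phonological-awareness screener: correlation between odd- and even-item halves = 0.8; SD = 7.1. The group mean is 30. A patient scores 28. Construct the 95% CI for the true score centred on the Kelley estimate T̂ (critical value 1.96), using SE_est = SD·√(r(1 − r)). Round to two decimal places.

[23.85, 32.60]

Spearman-Brown: r = 2(0.8) / (1 + 0.8) = 1.60000 / 1.80000 ≃ 0.88889
T̂ = r·X + (1 − r)·M = 0.88889×28 + 0.11111×30 ≃ 24.88889 + 3.33333 ≃ 28.22222
SE_est = 7.10000×√(0.88889×0.11111) ≃ 2.23131
95% CI: 28.22222 ± 4.37338 ≃ (23.84885, 32.59560)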